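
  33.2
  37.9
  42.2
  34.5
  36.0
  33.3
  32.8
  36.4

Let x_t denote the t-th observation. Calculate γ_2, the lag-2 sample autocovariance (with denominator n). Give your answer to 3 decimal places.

Mean x̄ = (33.2 + 37.9 + 42.2 + 34.5 + 36.0 + 33.3 + 32.8 + 36.4)/8 = 35.7875
Deviations: -2.5875, 2.1125, 6.4125, -1.2875, 0.2125, -2.4875, -2.9875, 0.6125
Σ_{t=1}^{6}(x_t−x̄)(x_{t+2}−x̄) = -16.9053
γ_2 = -16.9053 / 8 = -2.113

-2.113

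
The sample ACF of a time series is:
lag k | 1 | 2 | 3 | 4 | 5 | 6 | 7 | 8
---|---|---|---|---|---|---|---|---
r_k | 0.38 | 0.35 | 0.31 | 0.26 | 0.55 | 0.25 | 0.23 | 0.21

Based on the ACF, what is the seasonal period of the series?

5

The largest autocorrelation is r_5 = 0.55; the remaining lags stay at or below 0.38. The elevated value at lag 1 (0.38), dropping to 0.35 at lag 2, reflects decaying short-term dependence rather than seasonality.
The dominant spike at lag 5 indicates a seasonal period of 5.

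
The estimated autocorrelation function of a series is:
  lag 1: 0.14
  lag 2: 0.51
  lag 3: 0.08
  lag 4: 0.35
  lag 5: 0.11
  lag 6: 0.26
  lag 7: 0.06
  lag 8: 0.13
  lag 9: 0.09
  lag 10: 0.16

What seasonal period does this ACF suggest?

2

The largest autocorrelation is r_2 = 0.51, with weaker echoes at lags 4 (0.35), 6 (0.26) and 10 (0.16); the remaining lags stay at or below 0.14.
The dominant spike at lag 2 indicates a seasonal period of 2.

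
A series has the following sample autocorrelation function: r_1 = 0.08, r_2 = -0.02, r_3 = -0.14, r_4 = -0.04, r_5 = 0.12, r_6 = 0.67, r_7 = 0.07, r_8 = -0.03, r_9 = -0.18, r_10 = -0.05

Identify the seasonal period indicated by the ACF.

6

The largest autocorrelation is r_6 = 0.67; the remaining lags stay at or below 0.12.
The dominant spike at lag 6 indicates a seasonal period of 6.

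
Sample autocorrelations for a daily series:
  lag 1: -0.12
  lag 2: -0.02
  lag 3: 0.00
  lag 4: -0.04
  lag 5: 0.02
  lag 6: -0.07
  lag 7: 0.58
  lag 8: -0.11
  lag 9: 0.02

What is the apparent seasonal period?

7

The largest autocorrelation is r_7 = 0.58; the remaining lags stay at or below 0.02.
The dominant spike at lag 7 indicates a seasonal period of 7.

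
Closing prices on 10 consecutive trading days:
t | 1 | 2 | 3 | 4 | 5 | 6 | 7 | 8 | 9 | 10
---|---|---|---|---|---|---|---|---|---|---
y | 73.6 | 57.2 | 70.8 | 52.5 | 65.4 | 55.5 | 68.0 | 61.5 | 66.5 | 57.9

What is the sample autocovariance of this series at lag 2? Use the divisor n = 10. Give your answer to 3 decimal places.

Mean ȳ = (73.6 + 57.2 + 70.8 + 52.5 + 65.4 + 55.5 + 68.0 + 61.5 + 66.5 + 57.9)/10 = 62.8900
Σ_{t=1}^{8}(y_t−ȳ)(y_{t+2}−ȳ) = 288.9528
γ_2 = 288.9528 / 10 = 28.895

28.895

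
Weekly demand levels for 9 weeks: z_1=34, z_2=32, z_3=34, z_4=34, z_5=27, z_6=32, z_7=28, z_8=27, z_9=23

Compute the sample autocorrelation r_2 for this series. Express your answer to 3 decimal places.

0.263

Mean z̄ = (34 + 32 + 34 + 34 + 27 + 32 + 28 + 27 + 23)/9 = 30.1111
Numerator Σ_{t=1}^{7}(z_t−z̄)(z_{t+2}−z̄) = 33.4198
Denominator Σ(z_t−z̄)² = 126.8889
r_2 = 33.4198 / 126.8889 = 0.263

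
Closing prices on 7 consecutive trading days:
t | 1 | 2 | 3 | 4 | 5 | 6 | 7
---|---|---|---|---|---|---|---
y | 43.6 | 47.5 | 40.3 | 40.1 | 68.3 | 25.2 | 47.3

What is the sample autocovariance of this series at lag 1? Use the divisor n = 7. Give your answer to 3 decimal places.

-87.830

Mean ȳ = (43.6 + 47.5 + 40.3 + 40.1 + 68.3 + 25.2 + 47.3)/7 = 44.6143
Deviations: -1.0143, 2.8857, -4.3143, -4.5143, 23.6857, -19.4143, 2.6857
Σ_{t=1}^{6}(y_t−ȳ)(y_{t+1}−ȳ) = -614.8073
γ_1 = -614.8073 / 7 = -87.830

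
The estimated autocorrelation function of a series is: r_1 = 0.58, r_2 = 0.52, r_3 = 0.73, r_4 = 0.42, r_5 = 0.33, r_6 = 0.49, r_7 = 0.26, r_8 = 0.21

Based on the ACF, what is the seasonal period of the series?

The largest autocorrelation is r_3 = 0.73; the remaining lags stay at or below 0.58. The elevated value at lag 1 (0.58), dropping to 0.52 at lag 2, reflects decaying short-term dependence rather than seasonality.
The dominant spike at lag 3 indicates a seasonal period of 3.

3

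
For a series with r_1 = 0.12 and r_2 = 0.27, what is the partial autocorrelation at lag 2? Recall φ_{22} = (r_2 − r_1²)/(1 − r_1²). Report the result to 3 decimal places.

φ_{22} = (r_2 − r_1²) / (1 − r_1²)
r_1² = (0.12)² = 0.0144
Numerator = 0.27 − 0.0144 = 0.2556; denominator = 1 − 0.0144 = 0.9856
φ_{22} = 0.2556 / 0.9856 = 0.259

0.259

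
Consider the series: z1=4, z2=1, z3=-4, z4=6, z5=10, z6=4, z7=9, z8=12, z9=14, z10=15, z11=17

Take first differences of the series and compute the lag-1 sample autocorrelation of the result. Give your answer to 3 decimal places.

First differences Δz: -3, -5, 10, 4, -6, 5, 3, 2, 1, 2
Mean of differences = 1.3000
Numerator Σ(Δz_t−Δz̄)(Δz_{t+1}−Δz̄) = -43.8900
Denominator Σ(Δz_t−Δz̄)² = 212.1000
r_1(Δz) = -43.8900 / 212.1000 = -0.207

-0.207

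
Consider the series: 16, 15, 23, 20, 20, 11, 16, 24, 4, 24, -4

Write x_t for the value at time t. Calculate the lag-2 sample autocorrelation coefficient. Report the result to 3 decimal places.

Mean x̄ = (16 + 15 + 23 + 20 + 20 + 11 + 16 + 24 + 4 + 24 − 4)/11 = 15.3636
Numerator Σ_{t=1}^{9}(x_t−x̄)(x_{t+2}−x̄) = 271.0083
Denominator Σ(x_t−x̄)² = 774.5455
r_2 = 271.0083 / 774.5455 = 0.350

0.350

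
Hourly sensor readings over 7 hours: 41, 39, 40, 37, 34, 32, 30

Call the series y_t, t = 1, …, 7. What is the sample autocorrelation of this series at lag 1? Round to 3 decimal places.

Mean ȳ = (41 + 39 + 40 + 37 + 34 + 32 + 30)/7 = 36.1429
Σ(y_t−ȳ)(y_{t+1}−ȳ) = (13.8776) + (11.0204) + (3.3061) + (-1.8367) + (8.8776) + (25.4490) = 60.6939
Denominator Σ(y_t−ȳ)² = 106.8571
r_1 = 60.6939 / 106.8571 = 0.568

0.568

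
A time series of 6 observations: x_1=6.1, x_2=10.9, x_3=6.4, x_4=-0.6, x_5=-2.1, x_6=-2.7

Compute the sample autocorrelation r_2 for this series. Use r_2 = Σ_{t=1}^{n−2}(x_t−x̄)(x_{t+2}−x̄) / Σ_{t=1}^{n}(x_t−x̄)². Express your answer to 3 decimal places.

Mean x̄ = (6.1 + 10.9 + 6.4 − 0.6 − 2.1 − 2.7)/6 = 3.0000
Deviations from mean: 3.1000, 7.9000, 3.4000, -3.6000, -5.1000, -5.7000
Σ(x_t−x̄)(x_{t+2}−x̄) = (10.5400) + (-28.4400) + (-17.3400) + (20.5200) = -14.7200
Denominator Σ(x_t−x̄)² = 155.0400
r_2 = -14.7200 / 155.0400 = -0.095

-0.095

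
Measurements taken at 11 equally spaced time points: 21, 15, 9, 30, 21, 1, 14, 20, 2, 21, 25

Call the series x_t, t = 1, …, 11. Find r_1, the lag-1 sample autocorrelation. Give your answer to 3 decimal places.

Mean x̄ = (21 + 15 + 9 + 30 + 21 + 1 + 14 + 20 + 2 + 21 + 25)/11 = 16.2727
Numerator Σ_{t=1}^{10}(x_t−x̄)(x_{t+1}−x̄) = -157.0744
Denominator Σ(x_t−x̄)² = 842.1818
r_1 = -157.0744 / 842.1818 = -0.187

-0.187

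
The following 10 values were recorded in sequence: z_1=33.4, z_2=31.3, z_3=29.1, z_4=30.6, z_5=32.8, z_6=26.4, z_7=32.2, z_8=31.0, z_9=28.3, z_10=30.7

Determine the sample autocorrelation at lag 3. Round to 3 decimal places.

Mean z̄ = (33.4 + 31.3 + 29.1 + 30.6 + 32.8 + 26.4 + 32.2 + 31.0 + 28.3 + 30.7)/10 = 30.5800
Numerator Σ_{t=1}^{7}(z_t−z̄)(z_{t+3}−z̄) = 18.5308
Denominator Σ(z_t−z̄)² = 41.0760
r_3 = 18.5308 / 41.0760 = 0.451

0.451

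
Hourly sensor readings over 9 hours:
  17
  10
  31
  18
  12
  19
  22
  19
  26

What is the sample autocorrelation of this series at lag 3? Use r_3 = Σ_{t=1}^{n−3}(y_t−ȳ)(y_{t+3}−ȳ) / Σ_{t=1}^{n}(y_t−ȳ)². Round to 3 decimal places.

0.191

Mean ȳ = (17 + 10 + 31 + 18 + 12 + 19 + 22 + 19 + 26)/9 = 19.3333
Σ(y_t−ȳ)(y_{t+3}−ȳ) = (3.1111) + (68.4444) + (-3.8889) + (-3.5556) + (2.4444) + (-2.2222) = 64.3333
Denominator Σ(y_t−ȳ)² = 336.0000
r_3 = 64.3333 / 336.0000 = 0.191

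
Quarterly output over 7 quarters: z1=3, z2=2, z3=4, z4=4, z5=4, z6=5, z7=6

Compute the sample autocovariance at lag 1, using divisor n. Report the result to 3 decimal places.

0.571

Mean z̄ = (3 + 2 + 4 + 4 + 4 + 5 + 6)/7 = 4.0000
Σ_{t=1}^{6}(z_t−z̄)(z_{t+1}−z̄) = 4.0000
γ_1 = 4.0000 / 7 = 0.571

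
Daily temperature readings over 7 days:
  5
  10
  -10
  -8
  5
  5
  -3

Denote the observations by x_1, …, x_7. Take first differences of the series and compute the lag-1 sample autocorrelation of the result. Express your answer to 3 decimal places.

First differences Δx: 5, -20, 2, 13, 0, -8
Mean of differences = -1.3333
Numerator Σ(Δx_t−Δx̄)(Δx_{t+1}−Δx̄) = -122.4444
Denominator Σ(Δx_t−Δx̄)² = 651.3333
r_1(Δx) = -122.4444 / 651.3333 = -0.188

-0.188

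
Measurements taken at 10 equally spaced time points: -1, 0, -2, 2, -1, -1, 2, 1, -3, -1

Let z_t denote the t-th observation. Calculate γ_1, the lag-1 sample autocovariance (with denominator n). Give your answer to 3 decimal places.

Mean z̄ = (-1 + 0 − 2 + 2 − 1 − 1 + 2 + 1 − 3 − 1)/10 = -0.4000
Σ_{t=1}^{9}(z_t−z̄)(z_{t+1}−z̄) = -5.9600
γ_1 = -5.9600 / 10 = -0.596

-0.596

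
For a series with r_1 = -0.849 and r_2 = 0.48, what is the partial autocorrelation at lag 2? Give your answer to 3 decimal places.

-0.862

φ_{22} = (r_2 − r_1²) / (1 − r_1²)
r_1² = (-0.849)² = 0.720801
Numerator = 0.48 − 0.7208 = -0.2408; denominator = 1 − 0.7208 = 0.2792
φ_{22} = -0.2408 / 0.2792 = -0.862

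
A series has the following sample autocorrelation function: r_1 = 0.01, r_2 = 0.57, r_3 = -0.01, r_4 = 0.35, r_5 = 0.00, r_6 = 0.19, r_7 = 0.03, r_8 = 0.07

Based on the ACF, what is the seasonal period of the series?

The largest autocorrelation is r_2 = 0.57, with weaker echoes at lags 4 (0.35) and 6 (0.19); the remaining lags stay at or below 0.07.
The dominant spike at lag 2 indicates a seasonal period of 2.

2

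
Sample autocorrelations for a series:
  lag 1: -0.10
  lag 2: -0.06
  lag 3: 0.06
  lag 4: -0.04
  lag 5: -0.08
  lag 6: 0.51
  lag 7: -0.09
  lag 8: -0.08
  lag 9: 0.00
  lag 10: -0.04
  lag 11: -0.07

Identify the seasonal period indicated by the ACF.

The largest autocorrelation is r_6 = 0.51; the remaining lags stay at or below 0.06.
The dominant spike at lag 6 indicates a seasonal period of 6.

6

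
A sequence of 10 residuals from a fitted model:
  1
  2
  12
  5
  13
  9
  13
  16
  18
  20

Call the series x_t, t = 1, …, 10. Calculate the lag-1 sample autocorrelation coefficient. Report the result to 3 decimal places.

Mean x̄ = (1 + 2 + 12 + 5 + 13 + 9 + 13 + 16 + 18 + 20)/10 = 10.9000
Numerator Σ_{t=1}^{9}(x_t−x̄)(x_{t+1}−x̄) = 162.9900
Denominator Σ(x_t−x̄)² = 384.9000
r_1 = 162.9900 / 384.9000 = 0.423

0.423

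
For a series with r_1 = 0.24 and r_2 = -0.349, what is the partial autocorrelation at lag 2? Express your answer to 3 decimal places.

φ_{22} = (r_2 − r_1²) / (1 − r_1²)
r_1² = (0.24)² = 0.0576
Numerator = -0.349 − 0.0576 = -0.4066; denominator = 1 − 0.0576 = 0.9424
φ_{22} = -0.4066 / 0.9424 = -0.431

-0.431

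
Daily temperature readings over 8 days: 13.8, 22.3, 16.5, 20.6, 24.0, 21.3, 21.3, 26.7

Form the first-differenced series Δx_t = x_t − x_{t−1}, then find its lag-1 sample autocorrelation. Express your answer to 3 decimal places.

First differences Δx: 8.5, -5.8, 4.1, 3.4, -2.7, 0.0, 5.4
Mean of differences = 1.8429
Numerator Σ(Δx_t−Δx̄)(Δx_{t+1}−Δx̄) = -69.8733
Denominator Σ(Δx_t−Δx̄)² = 146.9371
r_1(Δx) = -69.8733 / 146.9371 = -0.476

-0.476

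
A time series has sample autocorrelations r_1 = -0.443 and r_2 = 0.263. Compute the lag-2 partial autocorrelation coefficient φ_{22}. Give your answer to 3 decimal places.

φ_{22} = (r_2 − r_1²) / (1 − r_1²)
r_1² = (-0.443)² = 0.196249
Numerator = 0.263 − 0.1962 = 0.0668; denominator = 1 − 0.1962 = 0.8038
φ_{22} = 0.0668 / 0.8038 = 0.083

0.083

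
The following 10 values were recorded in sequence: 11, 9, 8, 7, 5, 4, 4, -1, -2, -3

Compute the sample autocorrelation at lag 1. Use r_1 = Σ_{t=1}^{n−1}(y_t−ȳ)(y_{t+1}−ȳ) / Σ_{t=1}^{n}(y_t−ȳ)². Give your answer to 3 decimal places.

Mean ȳ = (11 + 9 + 8 + 7 + 5 + 4 + 4 − 1 − 2 − 3)/10 = 4.2000
Numerator Σ_{t=1}^{9}(y_t−ȳ)(y_{t+1}−ȳ) = 141.5600
Denominator Σ(y_t−ȳ)² = 209.6000
r_1 = 141.5600 / 209.6000 = 0.675

0.675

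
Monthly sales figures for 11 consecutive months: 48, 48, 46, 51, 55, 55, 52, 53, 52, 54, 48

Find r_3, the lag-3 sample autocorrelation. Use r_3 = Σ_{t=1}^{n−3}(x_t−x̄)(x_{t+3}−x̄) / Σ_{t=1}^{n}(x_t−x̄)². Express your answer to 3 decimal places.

-0.243

Mean x̄ = (48 + 48 + 46 + 51 + 55 + 55 + 52 + 53 + 52 + 54 + 48)/11 = 51.0909
Numerator Σ_{t=1}^{8}(x_t−x̄)(x_{t+3}−x̄) = -24.0248
Denominator Σ(x_t−x̄)² = 98.9091
r_3 = -24.0248 / 98.9091 = -0.243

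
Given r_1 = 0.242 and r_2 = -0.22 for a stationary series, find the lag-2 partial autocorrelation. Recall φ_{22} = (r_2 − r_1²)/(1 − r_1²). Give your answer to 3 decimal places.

φ_{22} = (r_2 − r_1²) / (1 − r_1²)
r_1² = (0.242)² = 0.058564
Numerator = -0.22 − 0.0586 = -0.2786; denominator = 1 − 0.0586 = 0.9414
φ_{22} = -0.2786 / 0.9414 = -0.296

-0.296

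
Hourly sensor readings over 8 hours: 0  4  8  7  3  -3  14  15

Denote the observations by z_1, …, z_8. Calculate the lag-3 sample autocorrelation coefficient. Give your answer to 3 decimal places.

Mean z̄ = (0 + 4 + 8 + 7 + 3 − 3 + 14 + 15)/8 = 6.0000
Σ(z_t−z̄)(z_{t+3}−z̄) = (-6.0000) + (6.0000) + (-18.0000) + (8.0000) + (-27.0000) = -37.0000
Denominator Σ(z_t−z̄)² = 280.0000
r_3 = -37.0000 / 280.0000 = -0.132

-0.132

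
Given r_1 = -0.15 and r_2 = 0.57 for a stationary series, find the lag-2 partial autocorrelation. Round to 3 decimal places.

φ_{22} = (r_2 − r_1²) / (1 − r_1²)
r_1² = (-0.15)² = 0.0225
Numerator = 0.57 − 0.0225 = 0.5475; denominator = 1 − 0.0225 = 0.9775
φ_{22} = 0.5475 / 0.9775 = 0.560

0.560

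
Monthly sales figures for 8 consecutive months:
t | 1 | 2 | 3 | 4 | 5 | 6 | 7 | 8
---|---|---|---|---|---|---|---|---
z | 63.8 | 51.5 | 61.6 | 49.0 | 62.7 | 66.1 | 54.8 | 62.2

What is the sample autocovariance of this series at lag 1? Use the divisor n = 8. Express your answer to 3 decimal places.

-16.975

Mean z̄ = (63.8 + 51.5 + 61.6 + 49.0 + 62.7 + 66.1 + 54.8 + 62.2)/8 = 58.9625
Deviations: 4.8375, -7.4625, 2.6375, -9.9625, 3.7375, 7.1375, -4.1625, 3.2375
Σ_{t=1}^{7}(z_t−z̄)(z_{t+1}−z̄) = -135.8027
γ_1 = -135.8027 / 8 = -16.975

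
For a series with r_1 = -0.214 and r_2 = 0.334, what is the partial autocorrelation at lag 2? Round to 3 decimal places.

0.302

φ_{22} = (r_2 − r_1²) / (1 − r_1²)
r_1² = (-0.214)² = 0.045796
Numerator = 0.334 − 0.0458 = 0.2882; denominator = 1 − 0.0458 = 0.9542
φ_{22} = 0.2882 / 0.9542 = 0.302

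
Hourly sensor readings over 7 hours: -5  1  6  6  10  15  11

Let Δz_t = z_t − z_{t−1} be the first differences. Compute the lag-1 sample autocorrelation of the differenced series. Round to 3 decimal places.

First differences Δz: 6, 5, 0, 4, 5, -4
Mean of differences = 2.6667
Numerator Σ(Δz_t−Δz̄)(Δz_{t+1}−Δz̄) = -14.4444
Denominator Σ(Δz_t−Δz̄)² = 75.3333
r_1(Δz) = -14.4444 / 75.3333 = -0.192

-0.192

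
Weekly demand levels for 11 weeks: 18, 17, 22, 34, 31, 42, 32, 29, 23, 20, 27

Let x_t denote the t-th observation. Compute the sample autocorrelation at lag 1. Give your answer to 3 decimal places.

0.507

Mean x̄ = (18 + 17 + 22 + 34 + 31 + 42 + 32 + 29 + 23 + 20 + 27)/11 = 26.8182
Numerator Σ_{t=1}^{10}(x_t−x̄)(x_{t+1}−x̄) = 299.2397
Denominator Σ(x_t−x̄)² = 589.6364
r_1 = 299.2397 / 589.6364 = 0.507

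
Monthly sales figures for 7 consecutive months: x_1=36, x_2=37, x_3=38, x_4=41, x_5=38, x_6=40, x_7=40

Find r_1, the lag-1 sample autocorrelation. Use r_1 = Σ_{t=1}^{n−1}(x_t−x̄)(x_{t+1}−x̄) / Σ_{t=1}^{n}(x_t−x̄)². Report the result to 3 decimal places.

Mean x̄ = (36 + 37 + 38 + 41 + 38 + 40 + 40)/7 = 38.5714
Deviations from mean: -2.5714, -1.5714, -0.5714, 2.4286, -0.5714, 1.4286, 1.4286
Σ(x_t−x̄)(x_{t+1}−x̄) = (4.0408) + (0.8980) + (-1.3878) + (-1.3878) + (-0.8163) + (2.0408) = 3.3878
Denominator Σ(x_t−x̄)² = 19.7143
r_1 = 3.3878 / 19.7143 = 0.172

0.172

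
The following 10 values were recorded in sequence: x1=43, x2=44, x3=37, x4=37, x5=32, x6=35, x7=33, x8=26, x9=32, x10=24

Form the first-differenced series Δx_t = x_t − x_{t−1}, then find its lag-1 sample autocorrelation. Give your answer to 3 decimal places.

First differences Δx: 1, -7, 0, -5, 3, -2, -7, 6, -8
Mean of differences = -2.1111
Numerator Σ(Δx_t−Δx̄)(Δx_{t+1}−Δx̄) = -133.7901
Denominator Σ(Δx_t−Δx̄)² = 196.8889
r_1(Δx) = -133.7901 / 196.8889 = -0.680

-0.680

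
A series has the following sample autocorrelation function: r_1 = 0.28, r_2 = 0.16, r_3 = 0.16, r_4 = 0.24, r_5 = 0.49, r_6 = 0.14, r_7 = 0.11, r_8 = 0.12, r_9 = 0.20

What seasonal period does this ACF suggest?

5

The largest autocorrelation is r_5 = 0.49; the remaining lags stay at or below 0.28. The elevated value at lag 1 (0.28), dropping to 0.16 at lag 2, reflects decaying short-term dependence rather than seasonality.
The dominant spike at lag 5 indicates a seasonal period of 5.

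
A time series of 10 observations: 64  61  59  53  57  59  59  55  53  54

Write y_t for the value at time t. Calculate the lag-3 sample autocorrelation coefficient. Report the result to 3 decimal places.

Mean ȳ = (64 + 61 + 59 + 53 + 57 + 59 + 59 + 55 + 53 + 54)/10 = 57.4000
Σ(y_t−ȳ)(y_{t+3}−ȳ) = (-29.0400) + (-1.4400) + (2.5600) + (-7.0400) + (0.9600) + (-7.0400) + (-5.4400) = -46.4800
Denominator Σ(y_t−ȳ)² = 120.4000
r_3 = -46.4800 / 120.4000 = -0.386

-0.386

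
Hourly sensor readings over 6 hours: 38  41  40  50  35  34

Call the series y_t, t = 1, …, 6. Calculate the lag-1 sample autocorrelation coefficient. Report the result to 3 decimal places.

-0.122

Mean ȳ = (38 + 41 + 40 + 50 + 35 + 34)/6 = 39.6667
Deviations from mean: -1.6667, 1.3333, 0.3333, 10.3333, -4.6667, -5.6667
Σ(y_t−ȳ)(y_{t+1}−ȳ) = (-2.2222) + (0.4444) + (3.4444) + (-48.2222) + (26.4444) = -20.1111
Denominator Σ(y_t−ȳ)² = 165.3333
r_1 = -20.1111 / 165.3333 = -0.122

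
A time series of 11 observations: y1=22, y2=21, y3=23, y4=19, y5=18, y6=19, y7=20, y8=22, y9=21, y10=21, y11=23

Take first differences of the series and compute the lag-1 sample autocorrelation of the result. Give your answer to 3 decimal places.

First differences Δy: -1, 2, -4, -1, 1, 1, 2, -1, 0, 2
Mean of differences = 0.1000
Numerator Σ(Δy_t−Δȳ)(Δy_{t+1}−Δȳ) = -6.0100
Denominator Σ(Δy_t−Δȳ)² = 32.9000
r_1(Δy) = -6.0100 / 32.9000 = -0.183

-0.183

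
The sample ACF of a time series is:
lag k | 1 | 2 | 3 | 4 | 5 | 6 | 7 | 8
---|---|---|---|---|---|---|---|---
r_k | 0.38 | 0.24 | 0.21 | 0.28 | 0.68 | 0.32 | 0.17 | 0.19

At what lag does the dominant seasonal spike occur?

5

The largest autocorrelation is r_5 = 0.68; the remaining lags stay at or below 0.38. The elevated value at lag 1 (0.38), dropping to 0.24 at lag 2, reflects decaying short-term dependence rather than seasonality.
The dominant spike at lag 5 indicates a seasonal period of 5.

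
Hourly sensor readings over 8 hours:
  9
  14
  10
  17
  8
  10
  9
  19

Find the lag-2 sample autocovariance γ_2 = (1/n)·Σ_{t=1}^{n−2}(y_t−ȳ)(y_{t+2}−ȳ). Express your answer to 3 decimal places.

Mean ȳ = (9 + 14 + 10 + 17 + 8 + 10 + 9 + 19)/8 = 12.0000
Deviations: -3.0000, 2.0000, -2.0000, 5.0000, -4.0000, -2.0000, -3.0000, 7.0000
Σ_{t=1}^{6}(y_t−ȳ)(y_{t+2}−ȳ) = 12.0000
γ_2 = 12.0000 / 8 = 1.500

1.500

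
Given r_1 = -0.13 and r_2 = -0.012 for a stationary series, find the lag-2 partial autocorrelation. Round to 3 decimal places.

φ_{22} = (r_2 − r_1²) / (1 − r_1²)
r_1² = (-0.13)² = 0.0169
Numerator = -0.012 − 0.0169 = -0.0289; denominator = 1 − 0.0169 = 0.9831
φ_{22} = -0.0289 / 0.9831 = -0.029

-0.029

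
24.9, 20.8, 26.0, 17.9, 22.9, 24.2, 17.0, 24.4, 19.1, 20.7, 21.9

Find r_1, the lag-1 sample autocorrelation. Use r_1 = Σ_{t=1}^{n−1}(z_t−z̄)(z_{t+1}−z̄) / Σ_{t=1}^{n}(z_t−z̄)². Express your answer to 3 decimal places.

-0.603

Mean z̄ = (24.9 + 20.8 + 26.0 + 17.9 + 22.9 + 24.2 + 17.0 + 24.4 + 19.1 + 20.7 + 21.9)/11 = 21.8000
Numerator Σ_{t=1}^{10}(z_t−z̄)(z_{t+1}−z̄) = -53.4900
Denominator Σ(z_t−z̄)² = 88.7400
r_1 = -53.4900 / 88.7400 = -0.603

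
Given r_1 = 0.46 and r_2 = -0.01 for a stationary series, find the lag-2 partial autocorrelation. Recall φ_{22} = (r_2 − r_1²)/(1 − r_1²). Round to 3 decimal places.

φ_{22} = (r_2 − r_1²) / (1 − r_1²)
r_1² = (0.46)² = 0.2116
Numerator = -0.01 − 0.2116 = -0.2216; denominator = 1 − 0.2116 = 0.7884
φ_{22} = -0.2216 / 0.7884 = -0.281

-0.281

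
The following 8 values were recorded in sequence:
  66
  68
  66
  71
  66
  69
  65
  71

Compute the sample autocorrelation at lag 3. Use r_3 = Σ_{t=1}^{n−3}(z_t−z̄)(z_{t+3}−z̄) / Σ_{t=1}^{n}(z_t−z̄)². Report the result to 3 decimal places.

Mean z̄ = (66 + 68 + 66 + 71 + 66 + 69 + 65 + 71)/8 = 67.7500
Numerator Σ_{t=1}^{5}(z_t−z̄)(z_{t+3}−z̄) = -22.9375
Denominator Σ(z_t−z̄)² = 39.5000
r_3 = -22.9375 / 39.5000 = -0.581

-0.581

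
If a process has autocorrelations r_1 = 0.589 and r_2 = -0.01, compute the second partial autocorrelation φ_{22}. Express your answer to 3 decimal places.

φ_{22} = (r_2 − r_1²) / (1 − r_1²)
r_1² = (0.589)² = 0.346921
Numerator = -0.01 − 0.3469 = -0.3569; denominator = 1 − 0.3469 = 0.6531
φ_{22} = -0.3569 / 0.6531 = -0.547

-0.547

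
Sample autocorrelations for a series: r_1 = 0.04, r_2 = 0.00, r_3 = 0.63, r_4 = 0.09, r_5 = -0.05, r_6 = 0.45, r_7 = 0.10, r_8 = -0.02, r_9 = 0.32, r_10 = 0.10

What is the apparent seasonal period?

The largest autocorrelation is r_3 = 0.63, with weaker echoes at lags 6 (0.45) and 9 (0.32); the remaining lags stay at or below 0.10.
The dominant spike at lag 3 indicates a seasonal period of 3.

3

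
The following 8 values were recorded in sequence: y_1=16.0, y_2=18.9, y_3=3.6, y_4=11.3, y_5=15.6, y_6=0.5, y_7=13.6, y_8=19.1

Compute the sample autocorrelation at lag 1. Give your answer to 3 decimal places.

Mean ȳ = (16.0 + 18.9 + 3.6 + 11.3 + 15.6 + 0.5 + 13.6 + 19.1)/8 = 12.3250
Deviations from mean: 3.6750, 6.5750, -8.7250, -1.0250, 3.2750, -11.8250, 1.2750, 6.7750
Numerator Σ_{t=1}^{7}(y_t−ȳ)(y_{t+1}−ȳ) = -72.7831
Denominator Σ(y_t−ȳ)² = 331.9950
r_1 = -72.7831 / 331.9950 = -0.219

-0.219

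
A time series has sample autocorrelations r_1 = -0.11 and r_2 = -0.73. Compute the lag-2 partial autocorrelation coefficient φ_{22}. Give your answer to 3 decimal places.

φ_{22} = (r_2 − r_1²) / (1 − r_1²)
r_1² = (-0.11)² = 0.0121
Numerator = -0.73 − 0.0121 = -0.7421; denominator = 1 − 0.0121 = 0.9879
φ_{22} = -0.7421 / 0.9879 = -0.751

-0.751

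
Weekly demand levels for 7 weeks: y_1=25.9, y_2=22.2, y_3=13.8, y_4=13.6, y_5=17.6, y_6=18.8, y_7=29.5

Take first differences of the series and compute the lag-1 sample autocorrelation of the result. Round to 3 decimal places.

First differences Δy: -3.7, -8.4, -0.2, 4.0, 1.2, 10.7
Mean of differences = 0.6000
Numerator Σ(Δy_t−Δȳ)(Δy_{t+1}−Δȳ) = 51.2800
Denominator Σ(Δy_t−Δȳ)² = 214.0600
r_1(Δy) = 51.2800 / 214.0600 = 0.240

0.240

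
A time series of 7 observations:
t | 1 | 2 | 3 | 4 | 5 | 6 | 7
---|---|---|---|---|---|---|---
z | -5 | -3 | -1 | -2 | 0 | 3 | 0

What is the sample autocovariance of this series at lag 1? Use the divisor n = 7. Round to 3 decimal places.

2.181

Mean z̄ = (-5 − 3 − 1 − 2 + 0 + 3 + 0)/7 = -1.1429
Deviations: -3.8571, -1.8571, 0.1429, -0.8571, 1.1429, 4.1429, 1.1429
Σ_{t=1}^{6}(z_t−z̄)(z_{t+1}−z̄) = 15.2653
γ_1 = 15.2653 / 7 = 2.181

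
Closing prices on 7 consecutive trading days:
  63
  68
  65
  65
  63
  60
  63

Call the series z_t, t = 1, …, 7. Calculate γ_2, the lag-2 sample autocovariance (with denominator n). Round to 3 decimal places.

-0.128

Mean z̄ = (63 + 68 + 65 + 65 + 63 + 60 + 63)/7 = 63.8571
Σ_{t=1}^{5}(z_t−z̄)(z_{t+2}−z̄) = -0.8980
γ_2 = -0.8980 / 7 = -0.128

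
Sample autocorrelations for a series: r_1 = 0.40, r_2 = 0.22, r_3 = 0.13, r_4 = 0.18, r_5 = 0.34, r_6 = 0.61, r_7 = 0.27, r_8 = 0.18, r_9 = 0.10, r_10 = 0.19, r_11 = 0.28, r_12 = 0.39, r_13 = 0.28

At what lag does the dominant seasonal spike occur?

6

The largest autocorrelation is r_6 = 0.61; the remaining lags stay at or below 0.40. The elevated value at lag 1 (0.40), dropping to 0.22 at lag 2, reflects decaying short-term dependence rather than seasonality.
The dominant spike at lag 6 indicates a seasonal period of 6.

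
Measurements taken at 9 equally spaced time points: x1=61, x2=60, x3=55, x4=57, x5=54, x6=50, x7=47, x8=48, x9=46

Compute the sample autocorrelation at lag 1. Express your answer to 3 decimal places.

0.641

Mean x̄ = (61 + 60 + 55 + 57 + 54 + 50 + 47 + 48 + 46)/9 = 53.1111
Numerator Σ_{t=1}^{8}(x_t−x̄)(x_{t+1}−x̄) = 161.9877
Denominator Σ(x_t−x̄)² = 252.8889
r_1 = 161.9877 / 252.8889 = 0.641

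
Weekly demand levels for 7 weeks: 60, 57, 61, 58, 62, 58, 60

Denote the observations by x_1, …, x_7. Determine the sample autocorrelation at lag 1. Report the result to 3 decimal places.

Mean x̄ = (60 + 57 + 61 + 58 + 62 + 58 + 60)/7 = 59.4286
Deviations from mean: 0.5714, -2.4286, 1.5714, -1.4286, 2.5714, -1.4286, 0.5714
Σ(x_t−x̄)(x_{t+1}−x̄) = (-1.3878) + (-3.8163) + (-2.2449) + (-3.6735) + (-3.6735) + (-0.8163) = -15.6122
Denominator Σ(x_t−x̄)² = 19.7143
r_1 = -15.6122 / 19.7143 = -0.792

-0.792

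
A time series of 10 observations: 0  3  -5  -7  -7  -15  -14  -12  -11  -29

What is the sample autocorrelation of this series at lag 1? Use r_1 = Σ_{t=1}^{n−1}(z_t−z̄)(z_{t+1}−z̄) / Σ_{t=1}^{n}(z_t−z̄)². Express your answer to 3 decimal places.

0.347

Mean z̄ = (0 + 3 − 5 − 7 − 7 − 15 − 14 − 12 − 11 − 29)/10 = -9.7000
Numerator Σ_{t=1}^{9}(z_t−z̄)(z_{t+1}−z̄) = 249.3100
Denominator Σ(z_t−z̄)² = 718.1000
r_1 = 249.3100 / 718.1000 = 0.347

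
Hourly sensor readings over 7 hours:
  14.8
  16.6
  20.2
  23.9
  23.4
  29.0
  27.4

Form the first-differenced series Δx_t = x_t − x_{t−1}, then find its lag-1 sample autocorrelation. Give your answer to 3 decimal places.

-0.645

First differences Δx: 1.8, 3.6, 3.7, -0.5, 5.6, -1.6
Mean of differences = 2.1000
Numerator Σ(Δx_t−Δx̄)(Δx_{t+1}−Δx̄) = -24.2600
Denominator Σ(Δx_t−Δx̄)² = 37.6000
r_1(Δx) = -24.2600 / 37.6000 = -0.645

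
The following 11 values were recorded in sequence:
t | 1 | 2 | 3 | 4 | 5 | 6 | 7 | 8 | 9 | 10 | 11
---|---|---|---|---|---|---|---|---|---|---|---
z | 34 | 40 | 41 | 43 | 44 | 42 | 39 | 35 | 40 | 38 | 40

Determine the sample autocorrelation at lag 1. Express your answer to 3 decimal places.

0.281

Mean z̄ = (34 + 40 + 41 + 43 + 44 + 42 + 39 + 35 + 40 + 38 + 40)/11 = 39.6364
Numerator Σ_{t=1}^{10}(z_t−z̄)(z_{t+1}−z̄) = 26.5950
Denominator Σ(z_t−z̄)² = 94.5455
r_1 = 26.5950 / 94.5455 = 0.281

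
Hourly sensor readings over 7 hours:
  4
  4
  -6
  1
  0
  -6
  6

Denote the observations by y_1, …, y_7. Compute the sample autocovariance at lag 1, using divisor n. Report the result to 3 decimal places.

Mean ȳ = (4 + 4 − 6 + 1 + 0 − 6 + 6)/7 = 0.4286
Deviations: 3.5714, 3.5714, -6.4286, 0.5714, -0.4286, -6.4286, 5.5714
Σ_{t=1}^{6}(y_t−ȳ)(y_{t+1}−ȳ) = -47.1837
γ_1 = -47.1837 / 7 = -6.741

-6.741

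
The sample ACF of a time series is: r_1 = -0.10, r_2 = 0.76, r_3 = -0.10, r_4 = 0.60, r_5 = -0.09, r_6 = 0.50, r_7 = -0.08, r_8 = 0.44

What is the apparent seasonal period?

The largest autocorrelation is r_2 = 0.76, with weaker echoes at lags 4 (0.60), 6 (0.50) and 8 (0.44); the remaining lags stay at or below -0.08.
The dominant spike at lag 2 indicates a seasonal period of 2.

2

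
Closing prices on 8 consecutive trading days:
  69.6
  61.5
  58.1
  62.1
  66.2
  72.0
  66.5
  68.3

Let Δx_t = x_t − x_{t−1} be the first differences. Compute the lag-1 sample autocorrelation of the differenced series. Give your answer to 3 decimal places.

First differences Δx: -8.1, -3.4, 4.0, 4.1, 5.8, -5.5, 1.8
Mean of differences = -0.1857
Numerator Σ(Δx_t−Δx̄)(Δx_{t+1}−Δx̄) = 13.2141
Denominator Σ(Δx_t−Δx̄)² = 176.8686
r_1(Δx) = 13.2141 / 176.8686 = 0.075

0.075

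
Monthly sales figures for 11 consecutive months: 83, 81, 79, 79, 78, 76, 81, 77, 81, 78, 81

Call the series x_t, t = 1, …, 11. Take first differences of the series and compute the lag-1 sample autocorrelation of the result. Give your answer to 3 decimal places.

First differences Δx: -2, -2, 0, -1, -2, 5, -4, 4, -3, 3
Mean of differences = -0.2000
Numerator Σ(Δx_t−Δx̄)(Δx_{t+1}−Δx̄) = -61.6400
Denominator Σ(Δx_t−Δx̄)² = 87.6000
r_1(Δx) = -61.6400 / 87.6000 = -0.704

-0.704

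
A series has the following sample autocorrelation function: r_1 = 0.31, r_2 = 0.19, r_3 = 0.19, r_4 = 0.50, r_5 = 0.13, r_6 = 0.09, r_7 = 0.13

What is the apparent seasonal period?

The largest autocorrelation is r_4 = 0.50; the remaining lags stay at or below 0.31. The elevated value at lag 1 (0.31), dropping to 0.19 at lag 2, reflects decaying short-term dependence rather than seasonality.
The dominant spike at lag 4 indicates a seasonal period of 4.

4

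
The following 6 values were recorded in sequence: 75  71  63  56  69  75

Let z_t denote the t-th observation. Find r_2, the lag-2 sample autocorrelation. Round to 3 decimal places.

-0.568

Mean z̄ = (75 + 71 + 63 + 56 + 69 + 75)/6 = 68.1667
Deviations from mean: 6.8333, 2.8333, -5.1667, -12.1667, 0.8333, 6.8333
Σ(z_t−z̄)(z_{t+2}−z̄) = (-35.3056) + (-34.4722) + (-4.3056) + (-83.1389) = -157.2222
Denominator Σ(z_t−z̄)² = 276.8333
r_2 = -157.2222 / 276.8333 = -0.568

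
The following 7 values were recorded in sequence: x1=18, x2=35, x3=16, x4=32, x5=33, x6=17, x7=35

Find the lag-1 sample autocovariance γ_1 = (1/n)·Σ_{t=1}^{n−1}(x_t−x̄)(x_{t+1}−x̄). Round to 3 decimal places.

-46.577

Mean x̄ = (18 + 35 + 16 + 32 + 33 + 17 + 35)/7 = 26.5714
Deviations: -8.5714, 8.4286, -10.5714, 5.4286, 6.4286, -9.5714, 8.4286
Σ_{t=1}^{6}(x_t−x̄)(x_{t+1}−x̄) = -326.0408
γ_1 = -326.0408 / 7 = -46.577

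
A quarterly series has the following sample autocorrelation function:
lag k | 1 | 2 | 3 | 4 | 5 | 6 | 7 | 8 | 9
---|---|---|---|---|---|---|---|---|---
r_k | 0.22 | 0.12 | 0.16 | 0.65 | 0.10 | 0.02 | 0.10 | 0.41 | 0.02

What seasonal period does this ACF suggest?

The largest autocorrelation is r_4 = 0.65, with a weaker echo at lag 8 (0.41); the remaining lags stay at or below 0.22. The elevated value at lag 1 (0.22), dropping to 0.12 at lag 2, reflects decaying short-term dependence rather than seasonality.
The dominant spike at lag 4 indicates a seasonal period of 4.

4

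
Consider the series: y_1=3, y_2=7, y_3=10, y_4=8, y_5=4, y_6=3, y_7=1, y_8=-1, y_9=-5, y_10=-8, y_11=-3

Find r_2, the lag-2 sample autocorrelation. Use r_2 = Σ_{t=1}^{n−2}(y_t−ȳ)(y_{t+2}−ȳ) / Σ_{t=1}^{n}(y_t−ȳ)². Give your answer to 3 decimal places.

0.409

Mean ȳ = (3 + 7 + 10 + 8 + 4 + 3 + 1 − 1 − 5 − 8 − 3)/11 = 1.7273
Numerator Σ_{t=1}^{9}(y_t−ȳ)(y_{t+2}−ȳ) = 128.4876
Denominator Σ(y_t−ȳ)² = 314.1818
r_2 = 128.4876 / 314.1818 = 0.409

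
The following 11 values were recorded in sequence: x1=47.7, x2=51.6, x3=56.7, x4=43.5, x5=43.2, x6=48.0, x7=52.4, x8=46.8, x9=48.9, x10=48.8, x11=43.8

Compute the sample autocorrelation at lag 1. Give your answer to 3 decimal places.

Mean x̄ = (47.7 + 51.6 + 56.7 + 43.5 + 43.2 + 48.0 + 52.4 + 46.8 + 48.9 + 48.8 + 43.8)/11 = 48.3091
Numerator Σ_{t=1}^{10}(x_t−x̄)(x_{t+1}−x̄) = 1.1526
Denominator Σ(x_t−x̄)² = 170.8691
r_1 = 1.1526 / 170.8691 = 0.007

0.007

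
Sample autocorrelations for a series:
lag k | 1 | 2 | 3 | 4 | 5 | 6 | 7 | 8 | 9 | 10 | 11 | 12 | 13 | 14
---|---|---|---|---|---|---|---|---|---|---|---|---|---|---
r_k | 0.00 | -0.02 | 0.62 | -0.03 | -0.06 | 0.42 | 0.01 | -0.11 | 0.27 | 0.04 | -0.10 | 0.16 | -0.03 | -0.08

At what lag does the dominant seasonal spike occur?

3

The largest autocorrelation is r_3 = 0.62, with weaker echoes at lags 6 (0.42), 9 (0.27) and 12 (0.16); the remaining lags stay at or below 0.04.
The dominant spike at lag 3 indicates a seasonal period of 3.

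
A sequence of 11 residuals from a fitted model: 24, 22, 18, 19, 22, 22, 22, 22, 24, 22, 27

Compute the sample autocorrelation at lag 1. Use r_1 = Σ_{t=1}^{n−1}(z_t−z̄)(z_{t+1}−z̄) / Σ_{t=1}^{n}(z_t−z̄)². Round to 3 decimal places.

Mean z̄ = (24 + 22 + 18 + 19 + 22 + 22 + 22 + 22 + 24 + 22 + 27)/11 = 22.1818
Numerator Σ_{t=1}^{10}(z_t−z̄)(z_{t+1}−z̄) = 12.8760
Denominator Σ(z_t−z̄)² = 57.6364
r_1 = 12.8760 / 57.6364 = 0.223

0.223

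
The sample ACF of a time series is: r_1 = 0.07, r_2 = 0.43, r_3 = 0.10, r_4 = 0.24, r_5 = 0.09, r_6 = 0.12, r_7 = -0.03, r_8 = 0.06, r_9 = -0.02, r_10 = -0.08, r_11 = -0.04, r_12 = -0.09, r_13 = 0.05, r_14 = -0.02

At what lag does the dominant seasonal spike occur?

The largest autocorrelation is r_2 = 0.43, with a weaker echo at lag 4 (0.24); the remaining lags stay at or below 0.12.
The dominant spike at lag 2 indicates a seasonal period of 2.

2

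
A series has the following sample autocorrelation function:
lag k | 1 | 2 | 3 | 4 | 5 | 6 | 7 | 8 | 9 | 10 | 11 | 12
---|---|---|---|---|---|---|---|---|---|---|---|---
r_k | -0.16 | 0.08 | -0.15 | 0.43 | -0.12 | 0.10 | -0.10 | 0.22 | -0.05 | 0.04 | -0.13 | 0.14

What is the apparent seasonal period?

4

The largest autocorrelation is r_4 = 0.43, with a weaker echo at lag 8 (0.22); the remaining lags stay at or below 0.14.
The dominant spike at lag 4 indicates a seasonal period of 4.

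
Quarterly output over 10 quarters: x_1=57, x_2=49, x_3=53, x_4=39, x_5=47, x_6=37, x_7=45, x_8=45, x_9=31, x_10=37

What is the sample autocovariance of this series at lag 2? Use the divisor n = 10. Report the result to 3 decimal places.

Mean x̄ = (57 + 49 + 53 + 39 + 47 + 37 + 45 + 45 + 31 + 37)/10 = 44.0000
Σ_{t=1}^{8}(x_t−x̄)(x_{t+2}−x̄) = 130.0000
γ_2 = 130.0000 / 10 = 13.000

13.000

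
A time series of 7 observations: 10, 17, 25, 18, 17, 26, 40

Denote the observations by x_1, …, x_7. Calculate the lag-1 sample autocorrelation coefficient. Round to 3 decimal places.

0.186

Mean x̄ = (10 + 17 + 25 + 18 + 17 + 26 + 40)/7 = 21.8571
Numerator Σ_{t=1}^{6}(x_t−x̄)(x_{t+1}−x̄) = 103.9796
Denominator Σ(x_t−x̄)² = 558.8571
r_1 = 103.9796 / 558.8571 = 0.186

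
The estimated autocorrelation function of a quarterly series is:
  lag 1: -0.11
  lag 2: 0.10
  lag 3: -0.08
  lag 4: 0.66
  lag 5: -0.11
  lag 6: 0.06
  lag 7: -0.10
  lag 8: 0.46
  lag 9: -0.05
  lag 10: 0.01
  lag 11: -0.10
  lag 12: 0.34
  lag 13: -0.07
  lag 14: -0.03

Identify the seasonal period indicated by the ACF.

The largest autocorrelation is r_4 = 0.66, with weaker echoes at lags 8 (0.46) and 12 (0.34); the remaining lags stay at or below 0.10.
The dominant spike at lag 4 indicates a seasonal period of 4.

4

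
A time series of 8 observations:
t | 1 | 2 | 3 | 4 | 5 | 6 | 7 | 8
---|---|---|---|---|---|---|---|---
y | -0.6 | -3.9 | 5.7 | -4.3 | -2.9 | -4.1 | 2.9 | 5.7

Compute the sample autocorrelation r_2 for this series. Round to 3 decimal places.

Mean ȳ = (-0.6 − 3.9 + 5.7 − 4.3 − 2.9 − 4.1 + 2.9 + 5.7)/8 = -0.1875
Deviations from mean: -0.4125, -3.7125, 5.8875, -4.1125, -2.7125, -3.9125, 3.0875, 5.8875
Σ(y_t−ȳ)(y_{t+2}−ȳ) = (-2.4286) + (15.2677) + (-15.9698) + (16.0902) + (-8.3748) + (-23.0348) = -18.4503
Denominator Σ(y_t−ȳ)² = 132.3888
r_2 = -18.4503 / 132.3888 = -0.139

-0.139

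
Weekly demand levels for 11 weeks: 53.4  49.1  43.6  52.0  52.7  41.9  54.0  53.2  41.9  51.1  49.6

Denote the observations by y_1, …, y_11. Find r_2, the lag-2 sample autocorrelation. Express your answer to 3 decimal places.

Mean ȳ = (53.4 + 49.1 + 43.6 + 52.0 + 52.7 + 41.9 + 54.0 + 53.2 + 41.9 + 51.1 + 49.6)/11 = 49.3182
Numerator Σ_{t=1}^{9}(y_t−ȳ)(y_{t+2}−ȳ) = -106.0252
Denominator Σ(y_t−ȳ)² = 218.3364
r_2 = -106.0252 / 218.3364 = -0.486

-0.486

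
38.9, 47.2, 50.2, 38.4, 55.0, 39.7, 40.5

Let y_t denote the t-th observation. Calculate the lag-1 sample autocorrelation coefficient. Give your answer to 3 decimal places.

Mean ȳ = (38.9 + 47.2 + 50.2 + 38.4 + 55.0 + 39.7 + 40.5)/7 = 44.2714
Deviations from mean: -5.3714, 2.9286, 5.9286, -5.8714, 10.7286, -4.5714, -3.7714
Numerator Σ_{t=1}^{6}(y_t−ȳ)(y_{t+1}−ȳ) = -127.9737
Denominator Σ(y_t−ȳ)² = 257.2743
r_1 = -127.9737 / 257.2743 = -0.497

-0.497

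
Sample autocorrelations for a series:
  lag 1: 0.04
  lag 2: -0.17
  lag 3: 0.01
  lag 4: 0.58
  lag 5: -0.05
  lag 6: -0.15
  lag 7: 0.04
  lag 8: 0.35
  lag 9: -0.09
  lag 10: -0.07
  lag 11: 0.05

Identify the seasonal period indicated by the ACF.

4

The largest autocorrelation is r_4 = 0.58, with a weaker echo at lag 8 (0.35); the remaining lags stay at or below 0.05.
The dominant spike at lag 4 indicates a seasonal period of 4.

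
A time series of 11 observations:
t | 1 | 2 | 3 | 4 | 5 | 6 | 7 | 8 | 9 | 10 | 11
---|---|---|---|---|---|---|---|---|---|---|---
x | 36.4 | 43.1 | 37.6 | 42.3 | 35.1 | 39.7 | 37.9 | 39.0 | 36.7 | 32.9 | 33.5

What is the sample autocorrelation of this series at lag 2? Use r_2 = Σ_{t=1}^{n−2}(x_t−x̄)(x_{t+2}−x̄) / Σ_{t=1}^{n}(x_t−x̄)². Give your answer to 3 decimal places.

0.325

Mean x̄ = (36.4 + 43.1 + 37.6 + 42.3 + 35.1 + 39.7 + 37.9 + 39.0 + 36.7 + 32.9 + 33.5)/11 = 37.6545
Numerator Σ_{t=1}^{9}(x_t−x̄)(x_{t+2}−x̄) = 34.4659
Denominator Σ(x_t−x̄)² = 106.1673
r_2 = 34.4659 / 106.1673 = 0.325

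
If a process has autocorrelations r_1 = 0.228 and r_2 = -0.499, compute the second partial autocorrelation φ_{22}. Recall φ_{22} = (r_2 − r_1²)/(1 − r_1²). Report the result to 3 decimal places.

-0.581

φ_{22} = (r_2 − r_1²) / (1 − r_1²)
r_1² = (0.228)² = 0.051984
Numerator = -0.499 − 0.0520 = -0.5510; denominator = 1 − 0.0520 = 0.9480
φ_{22} = -0.5510 / 0.9480 = -0.581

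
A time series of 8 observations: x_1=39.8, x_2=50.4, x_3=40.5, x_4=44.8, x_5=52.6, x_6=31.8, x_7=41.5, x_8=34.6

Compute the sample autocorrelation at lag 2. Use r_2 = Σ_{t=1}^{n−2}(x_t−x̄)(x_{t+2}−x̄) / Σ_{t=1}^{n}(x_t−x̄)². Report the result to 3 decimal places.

Mean x̄ = (39.8 + 50.4 + 40.5 + 44.8 + 52.6 + 31.8 + 41.5 + 34.6)/8 = 42.0000
Σ(x_t−x̄)(x_{t+2}−x̄) = (3.3000) + (23.5200) + (-15.9000) + (-28.5600) + (-5.3000) + (75.4800) = 52.5400
Denominator Σ(x_t−x̄)² = 356.9000
r_2 = 52.5400 / 356.9000 = 0.147

0.147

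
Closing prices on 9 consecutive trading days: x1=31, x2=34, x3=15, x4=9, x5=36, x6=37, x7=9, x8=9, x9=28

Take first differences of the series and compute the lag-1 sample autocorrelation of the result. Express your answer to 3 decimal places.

-0.051

First differences Δx: 3, -19, -6, 27, 1, -28, 0, 19
Mean of differences = -0.3750
Numerator Σ(Δx_t−Δx̄)(Δx_{t+1}−Δx̄) = -115.5156
Denominator Σ(Δx_t−Δx̄)² = 2279.8750
r_1(Δx) = -115.5156 / 2279.8750 = -0.051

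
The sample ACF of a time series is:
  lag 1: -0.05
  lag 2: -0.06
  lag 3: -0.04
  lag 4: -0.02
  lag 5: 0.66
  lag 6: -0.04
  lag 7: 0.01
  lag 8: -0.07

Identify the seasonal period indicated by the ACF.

The largest autocorrelation is r_5 = 0.66; the remaining lags stay at or below 0.01.
The dominant spike at lag 5 indicates a seasonal period of 5.

5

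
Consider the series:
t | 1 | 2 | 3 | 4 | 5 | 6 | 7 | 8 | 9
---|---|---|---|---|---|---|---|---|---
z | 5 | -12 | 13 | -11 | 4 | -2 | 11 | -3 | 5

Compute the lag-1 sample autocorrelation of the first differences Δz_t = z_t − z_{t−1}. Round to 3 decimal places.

-0.847

First differences Δz: -17, 25, -24, 15, -6, 13, -14, 8
Mean of differences = 0.0000
Numerator Σ(Δz_t−Δz̄)(Δz_{t+1}−Δz̄) = -1847.0000
Denominator Σ(Δz_t−Δz̄)² = 2180.0000
r_1(Δz) = -1847.0000 / 2180.0000 = -0.847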